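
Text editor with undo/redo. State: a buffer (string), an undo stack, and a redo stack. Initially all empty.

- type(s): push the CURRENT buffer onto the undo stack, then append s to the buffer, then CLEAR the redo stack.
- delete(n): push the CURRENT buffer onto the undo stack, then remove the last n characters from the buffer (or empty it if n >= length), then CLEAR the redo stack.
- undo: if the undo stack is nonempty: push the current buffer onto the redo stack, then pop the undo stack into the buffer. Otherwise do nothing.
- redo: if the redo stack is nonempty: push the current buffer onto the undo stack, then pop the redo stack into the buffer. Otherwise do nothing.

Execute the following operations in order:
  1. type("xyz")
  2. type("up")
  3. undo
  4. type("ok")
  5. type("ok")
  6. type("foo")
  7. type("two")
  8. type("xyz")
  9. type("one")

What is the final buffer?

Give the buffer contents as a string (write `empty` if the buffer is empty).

After op 1 (type): buf='xyz' undo_depth=1 redo_depth=0
After op 2 (type): buf='xyzup' undo_depth=2 redo_depth=0
After op 3 (undo): buf='xyz' undo_depth=1 redo_depth=1
After op 4 (type): buf='xyzok' undo_depth=2 redo_depth=0
After op 5 (type): buf='xyzokok' undo_depth=3 redo_depth=0
After op 6 (type): buf='xyzokokfoo' undo_depth=4 redo_depth=0
After op 7 (type): buf='xyzokokfootwo' undo_depth=5 redo_depth=0
After op 8 (type): buf='xyzokokfootwoxyz' undo_depth=6 redo_depth=0
After op 9 (type): buf='xyzokokfootwoxyzone' undo_depth=7 redo_depth=0

Answer: xyzokokfootwoxyzone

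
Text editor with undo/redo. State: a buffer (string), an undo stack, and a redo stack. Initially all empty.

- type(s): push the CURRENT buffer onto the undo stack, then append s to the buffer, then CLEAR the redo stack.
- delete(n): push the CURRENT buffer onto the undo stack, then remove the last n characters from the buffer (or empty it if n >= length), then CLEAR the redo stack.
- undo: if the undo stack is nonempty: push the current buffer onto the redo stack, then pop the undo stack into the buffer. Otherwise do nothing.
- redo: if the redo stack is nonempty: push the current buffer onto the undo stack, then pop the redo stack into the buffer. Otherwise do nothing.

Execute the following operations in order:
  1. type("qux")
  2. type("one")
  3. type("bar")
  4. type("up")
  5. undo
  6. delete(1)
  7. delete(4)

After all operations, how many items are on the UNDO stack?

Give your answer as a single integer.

After op 1 (type): buf='qux' undo_depth=1 redo_depth=0
After op 2 (type): buf='quxone' undo_depth=2 redo_depth=0
After op 3 (type): buf='quxonebar' undo_depth=3 redo_depth=0
After op 4 (type): buf='quxonebarup' undo_depth=4 redo_depth=0
After op 5 (undo): buf='quxonebar' undo_depth=3 redo_depth=1
After op 6 (delete): buf='quxoneba' undo_depth=4 redo_depth=0
After op 7 (delete): buf='quxo' undo_depth=5 redo_depth=0

Answer: 5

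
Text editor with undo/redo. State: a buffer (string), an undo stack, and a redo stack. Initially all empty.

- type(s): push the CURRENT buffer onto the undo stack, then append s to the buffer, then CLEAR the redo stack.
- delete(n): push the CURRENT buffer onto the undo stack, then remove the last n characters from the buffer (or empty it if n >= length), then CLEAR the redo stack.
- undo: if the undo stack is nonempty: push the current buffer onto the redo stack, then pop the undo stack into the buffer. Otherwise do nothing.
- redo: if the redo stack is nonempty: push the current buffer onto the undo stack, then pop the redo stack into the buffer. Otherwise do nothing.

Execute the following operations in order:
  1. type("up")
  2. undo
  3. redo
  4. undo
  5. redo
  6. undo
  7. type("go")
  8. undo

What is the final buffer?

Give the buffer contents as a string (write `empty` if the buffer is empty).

Answer: empty

Derivation:
After op 1 (type): buf='up' undo_depth=1 redo_depth=0
After op 2 (undo): buf='(empty)' undo_depth=0 redo_depth=1
After op 3 (redo): buf='up' undo_depth=1 redo_depth=0
After op 4 (undo): buf='(empty)' undo_depth=0 redo_depth=1
After op 5 (redo): buf='up' undo_depth=1 redo_depth=0
After op 6 (undo): buf='(empty)' undo_depth=0 redo_depth=1
After op 7 (type): buf='go' undo_depth=1 redo_depth=0
After op 8 (undo): buf='(empty)' undo_depth=0 redo_depth=1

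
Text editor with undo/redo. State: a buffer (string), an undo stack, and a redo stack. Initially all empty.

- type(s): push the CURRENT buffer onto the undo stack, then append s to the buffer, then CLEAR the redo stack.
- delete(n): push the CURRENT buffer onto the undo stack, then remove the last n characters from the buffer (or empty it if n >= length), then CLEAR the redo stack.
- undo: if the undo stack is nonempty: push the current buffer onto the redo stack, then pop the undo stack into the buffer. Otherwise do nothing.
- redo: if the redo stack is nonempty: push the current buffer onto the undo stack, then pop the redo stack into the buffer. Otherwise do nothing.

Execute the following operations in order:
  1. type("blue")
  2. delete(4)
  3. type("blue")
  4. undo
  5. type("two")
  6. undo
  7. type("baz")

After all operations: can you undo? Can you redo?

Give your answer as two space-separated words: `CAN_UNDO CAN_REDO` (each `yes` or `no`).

Answer: yes no

Derivation:
After op 1 (type): buf='blue' undo_depth=1 redo_depth=0
After op 2 (delete): buf='(empty)' undo_depth=2 redo_depth=0
After op 3 (type): buf='blue' undo_depth=3 redo_depth=0
After op 4 (undo): buf='(empty)' undo_depth=2 redo_depth=1
After op 5 (type): buf='two' undo_depth=3 redo_depth=0
After op 6 (undo): buf='(empty)' undo_depth=2 redo_depth=1
After op 7 (type): buf='baz' undo_depth=3 redo_depth=0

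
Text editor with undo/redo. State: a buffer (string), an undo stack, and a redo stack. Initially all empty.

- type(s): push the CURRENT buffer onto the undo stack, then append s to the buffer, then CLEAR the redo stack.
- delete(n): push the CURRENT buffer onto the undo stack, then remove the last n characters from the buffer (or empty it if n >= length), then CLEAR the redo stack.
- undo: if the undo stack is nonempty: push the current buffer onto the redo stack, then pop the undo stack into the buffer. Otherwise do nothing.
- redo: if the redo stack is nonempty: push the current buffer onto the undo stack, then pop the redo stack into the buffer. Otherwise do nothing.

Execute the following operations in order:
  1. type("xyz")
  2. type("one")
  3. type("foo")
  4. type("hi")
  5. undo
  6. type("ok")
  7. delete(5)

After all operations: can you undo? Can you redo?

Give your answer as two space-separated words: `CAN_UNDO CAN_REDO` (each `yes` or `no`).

Answer: yes no

Derivation:
After op 1 (type): buf='xyz' undo_depth=1 redo_depth=0
After op 2 (type): buf='xyzone' undo_depth=2 redo_depth=0
After op 3 (type): buf='xyzonefoo' undo_depth=3 redo_depth=0
After op 4 (type): buf='xyzonefoohi' undo_depth=4 redo_depth=0
After op 5 (undo): buf='xyzonefoo' undo_depth=3 redo_depth=1
After op 6 (type): buf='xyzonefoook' undo_depth=4 redo_depth=0
After op 7 (delete): buf='xyzone' undo_depth=5 redo_depth=0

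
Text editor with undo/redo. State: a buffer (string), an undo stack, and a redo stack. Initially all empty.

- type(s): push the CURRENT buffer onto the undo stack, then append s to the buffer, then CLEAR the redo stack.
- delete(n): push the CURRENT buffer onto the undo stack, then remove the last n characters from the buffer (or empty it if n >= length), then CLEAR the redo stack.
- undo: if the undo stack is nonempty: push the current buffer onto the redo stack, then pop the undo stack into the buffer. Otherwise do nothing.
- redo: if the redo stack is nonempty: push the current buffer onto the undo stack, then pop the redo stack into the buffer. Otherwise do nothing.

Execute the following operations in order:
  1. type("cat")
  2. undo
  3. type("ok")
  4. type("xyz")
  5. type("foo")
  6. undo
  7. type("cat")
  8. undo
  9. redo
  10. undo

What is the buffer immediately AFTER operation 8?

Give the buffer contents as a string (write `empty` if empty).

Answer: okxyz

Derivation:
After op 1 (type): buf='cat' undo_depth=1 redo_depth=0
After op 2 (undo): buf='(empty)' undo_depth=0 redo_depth=1
After op 3 (type): buf='ok' undo_depth=1 redo_depth=0
After op 4 (type): buf='okxyz' undo_depth=2 redo_depth=0
After op 5 (type): buf='okxyzfoo' undo_depth=3 redo_depth=0
After op 6 (undo): buf='okxyz' undo_depth=2 redo_depth=1
After op 7 (type): buf='okxyzcat' undo_depth=3 redo_depth=0
After op 8 (undo): buf='okxyz' undo_depth=2 redo_depth=1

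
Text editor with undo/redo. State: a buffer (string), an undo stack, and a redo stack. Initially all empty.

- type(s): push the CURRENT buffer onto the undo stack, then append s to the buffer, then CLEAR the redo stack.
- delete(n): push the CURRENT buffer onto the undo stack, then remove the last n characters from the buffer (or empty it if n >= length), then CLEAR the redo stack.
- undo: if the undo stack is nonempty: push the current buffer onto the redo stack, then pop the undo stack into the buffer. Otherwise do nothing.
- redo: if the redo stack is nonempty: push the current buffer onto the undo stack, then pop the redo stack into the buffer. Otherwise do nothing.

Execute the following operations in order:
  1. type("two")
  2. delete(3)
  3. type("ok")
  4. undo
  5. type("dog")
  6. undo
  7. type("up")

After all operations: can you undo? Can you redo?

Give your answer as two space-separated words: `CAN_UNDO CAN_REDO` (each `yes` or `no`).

After op 1 (type): buf='two' undo_depth=1 redo_depth=0
After op 2 (delete): buf='(empty)' undo_depth=2 redo_depth=0
After op 3 (type): buf='ok' undo_depth=3 redo_depth=0
After op 4 (undo): buf='(empty)' undo_depth=2 redo_depth=1
After op 5 (type): buf='dog' undo_depth=3 redo_depth=0
After op 6 (undo): buf='(empty)' undo_depth=2 redo_depth=1
After op 7 (type): buf='up' undo_depth=3 redo_depth=0

Answer: yes no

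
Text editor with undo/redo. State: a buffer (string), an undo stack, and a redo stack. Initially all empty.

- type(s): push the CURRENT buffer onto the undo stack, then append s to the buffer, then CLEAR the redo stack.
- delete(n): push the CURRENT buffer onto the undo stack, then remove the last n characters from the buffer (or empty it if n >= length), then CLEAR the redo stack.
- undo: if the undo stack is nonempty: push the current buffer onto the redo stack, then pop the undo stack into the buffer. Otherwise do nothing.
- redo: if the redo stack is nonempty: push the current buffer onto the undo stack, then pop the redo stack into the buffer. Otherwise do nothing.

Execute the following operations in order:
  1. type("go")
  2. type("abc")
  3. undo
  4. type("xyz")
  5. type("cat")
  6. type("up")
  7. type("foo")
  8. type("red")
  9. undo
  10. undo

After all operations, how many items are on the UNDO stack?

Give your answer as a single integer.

After op 1 (type): buf='go' undo_depth=1 redo_depth=0
After op 2 (type): buf='goabc' undo_depth=2 redo_depth=0
After op 3 (undo): buf='go' undo_depth=1 redo_depth=1
After op 4 (type): buf='goxyz' undo_depth=2 redo_depth=0
After op 5 (type): buf='goxyzcat' undo_depth=3 redo_depth=0
After op 6 (type): buf='goxyzcatup' undo_depth=4 redo_depth=0
After op 7 (type): buf='goxyzcatupfoo' undo_depth=5 redo_depth=0
After op 8 (type): buf='goxyzcatupfoored' undo_depth=6 redo_depth=0
After op 9 (undo): buf='goxyzcatupfoo' undo_depth=5 redo_depth=1
After op 10 (undo): buf='goxyzcatup' undo_depth=4 redo_depth=2

Answer: 4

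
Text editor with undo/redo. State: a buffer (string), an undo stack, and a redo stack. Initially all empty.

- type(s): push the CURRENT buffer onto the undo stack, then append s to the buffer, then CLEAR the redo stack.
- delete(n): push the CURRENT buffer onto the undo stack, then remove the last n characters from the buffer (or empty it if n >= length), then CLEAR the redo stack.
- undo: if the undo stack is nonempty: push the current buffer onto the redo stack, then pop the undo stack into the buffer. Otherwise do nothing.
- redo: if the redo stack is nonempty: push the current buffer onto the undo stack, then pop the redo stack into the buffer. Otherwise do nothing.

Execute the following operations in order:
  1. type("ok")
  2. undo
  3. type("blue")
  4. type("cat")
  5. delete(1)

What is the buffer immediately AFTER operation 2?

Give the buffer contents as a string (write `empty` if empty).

Answer: empty

Derivation:
After op 1 (type): buf='ok' undo_depth=1 redo_depth=0
After op 2 (undo): buf='(empty)' undo_depth=0 redo_depth=1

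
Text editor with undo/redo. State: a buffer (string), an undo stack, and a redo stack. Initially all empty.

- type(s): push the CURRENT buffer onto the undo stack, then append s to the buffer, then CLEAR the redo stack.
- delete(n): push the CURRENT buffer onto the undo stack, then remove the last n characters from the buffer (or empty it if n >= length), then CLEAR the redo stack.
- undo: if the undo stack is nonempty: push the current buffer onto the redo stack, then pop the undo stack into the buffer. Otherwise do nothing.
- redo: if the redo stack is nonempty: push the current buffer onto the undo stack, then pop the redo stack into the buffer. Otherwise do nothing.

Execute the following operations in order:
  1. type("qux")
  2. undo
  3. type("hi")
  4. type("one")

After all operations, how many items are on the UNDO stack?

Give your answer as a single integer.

Answer: 2

Derivation:
After op 1 (type): buf='qux' undo_depth=1 redo_depth=0
After op 2 (undo): buf='(empty)' undo_depth=0 redo_depth=1
After op 3 (type): buf='hi' undo_depth=1 redo_depth=0
After op 4 (type): buf='hione' undo_depth=2 redo_depth=0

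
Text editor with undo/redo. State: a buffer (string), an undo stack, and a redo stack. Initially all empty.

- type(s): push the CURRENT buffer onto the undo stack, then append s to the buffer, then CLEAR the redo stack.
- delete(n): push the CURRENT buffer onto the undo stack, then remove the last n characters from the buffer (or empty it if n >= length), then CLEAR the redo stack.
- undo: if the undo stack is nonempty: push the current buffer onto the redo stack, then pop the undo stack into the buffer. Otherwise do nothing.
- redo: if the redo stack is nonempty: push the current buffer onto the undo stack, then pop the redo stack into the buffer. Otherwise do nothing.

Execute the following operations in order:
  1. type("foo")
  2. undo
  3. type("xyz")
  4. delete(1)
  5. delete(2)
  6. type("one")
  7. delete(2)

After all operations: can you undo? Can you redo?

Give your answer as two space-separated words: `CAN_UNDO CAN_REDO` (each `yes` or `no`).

After op 1 (type): buf='foo' undo_depth=1 redo_depth=0
After op 2 (undo): buf='(empty)' undo_depth=0 redo_depth=1
After op 3 (type): buf='xyz' undo_depth=1 redo_depth=0
After op 4 (delete): buf='xy' undo_depth=2 redo_depth=0
After op 5 (delete): buf='(empty)' undo_depth=3 redo_depth=0
After op 6 (type): buf='one' undo_depth=4 redo_depth=0
After op 7 (delete): buf='o' undo_depth=5 redo_depth=0

Answer: yes no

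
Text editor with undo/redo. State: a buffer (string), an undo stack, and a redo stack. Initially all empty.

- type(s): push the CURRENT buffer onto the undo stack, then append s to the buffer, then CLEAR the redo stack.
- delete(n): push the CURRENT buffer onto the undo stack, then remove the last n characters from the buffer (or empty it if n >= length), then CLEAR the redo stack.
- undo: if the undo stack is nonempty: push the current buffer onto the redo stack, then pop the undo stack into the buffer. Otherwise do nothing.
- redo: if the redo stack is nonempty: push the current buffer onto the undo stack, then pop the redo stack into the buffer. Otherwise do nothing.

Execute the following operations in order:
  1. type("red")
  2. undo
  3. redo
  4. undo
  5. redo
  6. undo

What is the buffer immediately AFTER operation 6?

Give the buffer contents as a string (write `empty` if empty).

After op 1 (type): buf='red' undo_depth=1 redo_depth=0
After op 2 (undo): buf='(empty)' undo_depth=0 redo_depth=1
After op 3 (redo): buf='red' undo_depth=1 redo_depth=0
After op 4 (undo): buf='(empty)' undo_depth=0 redo_depth=1
After op 5 (redo): buf='red' undo_depth=1 redo_depth=0
After op 6 (undo): buf='(empty)' undo_depth=0 redo_depth=1

Answer: empty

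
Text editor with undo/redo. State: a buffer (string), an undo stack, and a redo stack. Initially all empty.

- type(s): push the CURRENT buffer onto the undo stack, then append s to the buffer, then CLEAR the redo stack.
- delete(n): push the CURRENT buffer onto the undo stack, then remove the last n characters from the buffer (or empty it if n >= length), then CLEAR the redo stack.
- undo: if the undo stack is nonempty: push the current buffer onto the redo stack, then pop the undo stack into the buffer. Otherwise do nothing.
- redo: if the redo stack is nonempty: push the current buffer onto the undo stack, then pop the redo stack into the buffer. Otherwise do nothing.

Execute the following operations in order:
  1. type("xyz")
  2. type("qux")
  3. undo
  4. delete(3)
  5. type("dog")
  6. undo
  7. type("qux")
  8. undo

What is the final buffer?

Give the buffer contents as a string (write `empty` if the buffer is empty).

After op 1 (type): buf='xyz' undo_depth=1 redo_depth=0
After op 2 (type): buf='xyzqux' undo_depth=2 redo_depth=0
After op 3 (undo): buf='xyz' undo_depth=1 redo_depth=1
After op 4 (delete): buf='(empty)' undo_depth=2 redo_depth=0
After op 5 (type): buf='dog' undo_depth=3 redo_depth=0
After op 6 (undo): buf='(empty)' undo_depth=2 redo_depth=1
After op 7 (type): buf='qux' undo_depth=3 redo_depth=0
After op 8 (undo): buf='(empty)' undo_depth=2 redo_depth=1

Answer: empty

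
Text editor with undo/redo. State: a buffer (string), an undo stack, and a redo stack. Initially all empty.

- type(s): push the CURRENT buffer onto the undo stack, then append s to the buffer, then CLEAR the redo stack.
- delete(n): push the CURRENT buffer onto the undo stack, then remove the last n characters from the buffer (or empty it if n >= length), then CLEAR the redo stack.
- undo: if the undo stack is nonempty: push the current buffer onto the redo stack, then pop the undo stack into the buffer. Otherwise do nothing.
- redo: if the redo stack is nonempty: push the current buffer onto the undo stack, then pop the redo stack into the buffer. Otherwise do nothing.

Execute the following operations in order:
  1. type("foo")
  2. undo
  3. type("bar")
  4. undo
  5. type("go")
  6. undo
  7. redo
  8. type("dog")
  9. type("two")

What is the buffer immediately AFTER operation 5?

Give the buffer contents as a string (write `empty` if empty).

Answer: go

Derivation:
After op 1 (type): buf='foo' undo_depth=1 redo_depth=0
After op 2 (undo): buf='(empty)' undo_depth=0 redo_depth=1
After op 3 (type): buf='bar' undo_depth=1 redo_depth=0
After op 4 (undo): buf='(empty)' undo_depth=0 redo_depth=1
After op 5 (type): buf='go' undo_depth=1 redo_depth=0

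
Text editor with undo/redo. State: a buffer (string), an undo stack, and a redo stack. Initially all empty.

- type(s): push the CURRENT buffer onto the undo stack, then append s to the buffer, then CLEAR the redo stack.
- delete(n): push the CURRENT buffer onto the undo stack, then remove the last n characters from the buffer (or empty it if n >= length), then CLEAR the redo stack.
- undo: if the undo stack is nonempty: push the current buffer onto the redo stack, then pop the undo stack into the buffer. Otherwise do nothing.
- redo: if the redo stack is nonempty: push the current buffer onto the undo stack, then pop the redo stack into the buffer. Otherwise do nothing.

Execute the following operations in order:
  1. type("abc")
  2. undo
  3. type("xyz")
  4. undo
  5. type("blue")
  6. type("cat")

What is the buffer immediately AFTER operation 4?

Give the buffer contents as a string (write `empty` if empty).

Answer: empty

Derivation:
After op 1 (type): buf='abc' undo_depth=1 redo_depth=0
After op 2 (undo): buf='(empty)' undo_depth=0 redo_depth=1
After op 3 (type): buf='xyz' undo_depth=1 redo_depth=0
After op 4 (undo): buf='(empty)' undo_depth=0 redo_depth=1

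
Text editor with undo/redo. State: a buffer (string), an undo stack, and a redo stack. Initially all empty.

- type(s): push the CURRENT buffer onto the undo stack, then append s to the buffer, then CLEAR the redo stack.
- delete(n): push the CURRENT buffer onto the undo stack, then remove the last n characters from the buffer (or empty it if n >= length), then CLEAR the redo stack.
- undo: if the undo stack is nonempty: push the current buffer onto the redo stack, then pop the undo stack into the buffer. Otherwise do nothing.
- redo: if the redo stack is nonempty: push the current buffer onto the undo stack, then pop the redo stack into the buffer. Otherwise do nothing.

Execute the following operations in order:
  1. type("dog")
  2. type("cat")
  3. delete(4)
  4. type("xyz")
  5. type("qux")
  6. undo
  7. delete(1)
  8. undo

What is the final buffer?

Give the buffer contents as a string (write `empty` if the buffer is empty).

After op 1 (type): buf='dog' undo_depth=1 redo_depth=0
After op 2 (type): buf='dogcat' undo_depth=2 redo_depth=0
After op 3 (delete): buf='do' undo_depth=3 redo_depth=0
After op 4 (type): buf='doxyz' undo_depth=4 redo_depth=0
After op 5 (type): buf='doxyzqux' undo_depth=5 redo_depth=0
After op 6 (undo): buf='doxyz' undo_depth=4 redo_depth=1
After op 7 (delete): buf='doxy' undo_depth=5 redo_depth=0
After op 8 (undo): buf='doxyz' undo_depth=4 redo_depth=1

Answer: doxyz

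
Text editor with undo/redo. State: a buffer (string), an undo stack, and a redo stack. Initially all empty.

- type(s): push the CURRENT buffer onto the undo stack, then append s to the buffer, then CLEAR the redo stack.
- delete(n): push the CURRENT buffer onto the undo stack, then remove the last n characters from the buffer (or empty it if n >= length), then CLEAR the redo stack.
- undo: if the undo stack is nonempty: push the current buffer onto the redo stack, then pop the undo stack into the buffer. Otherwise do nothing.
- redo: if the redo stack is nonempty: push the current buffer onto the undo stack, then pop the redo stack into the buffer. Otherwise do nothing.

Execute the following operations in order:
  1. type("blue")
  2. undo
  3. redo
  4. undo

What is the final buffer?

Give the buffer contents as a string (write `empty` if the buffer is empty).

After op 1 (type): buf='blue' undo_depth=1 redo_depth=0
After op 2 (undo): buf='(empty)' undo_depth=0 redo_depth=1
After op 3 (redo): buf='blue' undo_depth=1 redo_depth=0
After op 4 (undo): buf='(empty)' undo_depth=0 redo_depth=1

Answer: empty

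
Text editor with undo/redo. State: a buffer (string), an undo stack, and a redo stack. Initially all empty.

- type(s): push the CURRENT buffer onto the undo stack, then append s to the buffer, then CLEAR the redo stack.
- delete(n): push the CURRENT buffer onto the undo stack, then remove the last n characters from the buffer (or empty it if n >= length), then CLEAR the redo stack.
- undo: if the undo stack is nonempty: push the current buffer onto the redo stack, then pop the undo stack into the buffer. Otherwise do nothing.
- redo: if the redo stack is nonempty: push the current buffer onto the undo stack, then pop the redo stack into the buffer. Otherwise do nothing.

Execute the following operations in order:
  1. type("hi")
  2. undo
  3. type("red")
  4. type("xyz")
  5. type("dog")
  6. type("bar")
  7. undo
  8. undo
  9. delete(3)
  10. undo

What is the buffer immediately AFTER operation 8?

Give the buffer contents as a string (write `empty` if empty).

After op 1 (type): buf='hi' undo_depth=1 redo_depth=0
After op 2 (undo): buf='(empty)' undo_depth=0 redo_depth=1
After op 3 (type): buf='red' undo_depth=1 redo_depth=0
After op 4 (type): buf='redxyz' undo_depth=2 redo_depth=0
After op 5 (type): buf='redxyzdog' undo_depth=3 redo_depth=0
After op 6 (type): buf='redxyzdogbar' undo_depth=4 redo_depth=0
After op 7 (undo): buf='redxyzdog' undo_depth=3 redo_depth=1
After op 8 (undo): buf='redxyz' undo_depth=2 redo_depth=2

Answer: redxyz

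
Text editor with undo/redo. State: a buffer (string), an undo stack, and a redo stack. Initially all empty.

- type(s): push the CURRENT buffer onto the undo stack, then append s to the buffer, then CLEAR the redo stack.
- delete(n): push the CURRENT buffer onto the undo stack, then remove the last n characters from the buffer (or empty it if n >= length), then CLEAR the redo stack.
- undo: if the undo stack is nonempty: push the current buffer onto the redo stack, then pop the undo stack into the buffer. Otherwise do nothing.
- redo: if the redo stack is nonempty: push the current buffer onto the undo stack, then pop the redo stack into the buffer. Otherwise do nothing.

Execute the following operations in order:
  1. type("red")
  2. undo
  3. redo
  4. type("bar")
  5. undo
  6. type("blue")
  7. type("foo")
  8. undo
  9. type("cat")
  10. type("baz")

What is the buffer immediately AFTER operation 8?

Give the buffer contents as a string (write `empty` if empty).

After op 1 (type): buf='red' undo_depth=1 redo_depth=0
After op 2 (undo): buf='(empty)' undo_depth=0 redo_depth=1
After op 3 (redo): buf='red' undo_depth=1 redo_depth=0
After op 4 (type): buf='redbar' undo_depth=2 redo_depth=0
After op 5 (undo): buf='red' undo_depth=1 redo_depth=1
After op 6 (type): buf='redblue' undo_depth=2 redo_depth=0
After op 7 (type): buf='redbluefoo' undo_depth=3 redo_depth=0
After op 8 (undo): buf='redblue' undo_depth=2 redo_depth=1

Answer: redblue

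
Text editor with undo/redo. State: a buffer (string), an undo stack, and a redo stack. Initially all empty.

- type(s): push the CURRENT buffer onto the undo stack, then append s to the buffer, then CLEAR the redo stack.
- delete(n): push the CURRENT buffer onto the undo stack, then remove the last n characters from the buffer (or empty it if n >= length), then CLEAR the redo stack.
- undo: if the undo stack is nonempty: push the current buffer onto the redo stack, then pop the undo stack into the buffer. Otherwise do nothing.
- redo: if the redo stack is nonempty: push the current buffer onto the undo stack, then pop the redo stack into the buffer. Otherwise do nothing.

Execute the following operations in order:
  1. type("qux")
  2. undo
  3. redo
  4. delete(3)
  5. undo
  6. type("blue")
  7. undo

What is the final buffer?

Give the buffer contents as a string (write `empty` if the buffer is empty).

Answer: qux

Derivation:
After op 1 (type): buf='qux' undo_depth=1 redo_depth=0
After op 2 (undo): buf='(empty)' undo_depth=0 redo_depth=1
After op 3 (redo): buf='qux' undo_depth=1 redo_depth=0
After op 4 (delete): buf='(empty)' undo_depth=2 redo_depth=0
After op 5 (undo): buf='qux' undo_depth=1 redo_depth=1
After op 6 (type): buf='quxblue' undo_depth=2 redo_depth=0
After op 7 (undo): buf='qux' undo_depth=1 redo_depth=1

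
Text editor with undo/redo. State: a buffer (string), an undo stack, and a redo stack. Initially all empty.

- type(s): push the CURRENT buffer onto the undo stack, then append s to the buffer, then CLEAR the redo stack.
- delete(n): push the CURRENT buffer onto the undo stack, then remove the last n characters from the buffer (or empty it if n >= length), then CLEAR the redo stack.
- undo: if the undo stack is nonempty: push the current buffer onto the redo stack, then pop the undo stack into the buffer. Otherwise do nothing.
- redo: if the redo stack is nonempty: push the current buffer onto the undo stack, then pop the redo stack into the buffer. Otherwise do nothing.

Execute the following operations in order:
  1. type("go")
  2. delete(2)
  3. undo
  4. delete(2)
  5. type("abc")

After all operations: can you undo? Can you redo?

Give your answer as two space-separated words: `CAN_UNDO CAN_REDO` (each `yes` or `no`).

After op 1 (type): buf='go' undo_depth=1 redo_depth=0
After op 2 (delete): buf='(empty)' undo_depth=2 redo_depth=0
After op 3 (undo): buf='go' undo_depth=1 redo_depth=1
After op 4 (delete): buf='(empty)' undo_depth=2 redo_depth=0
After op 5 (type): buf='abc' undo_depth=3 redo_depth=0

Answer: yes no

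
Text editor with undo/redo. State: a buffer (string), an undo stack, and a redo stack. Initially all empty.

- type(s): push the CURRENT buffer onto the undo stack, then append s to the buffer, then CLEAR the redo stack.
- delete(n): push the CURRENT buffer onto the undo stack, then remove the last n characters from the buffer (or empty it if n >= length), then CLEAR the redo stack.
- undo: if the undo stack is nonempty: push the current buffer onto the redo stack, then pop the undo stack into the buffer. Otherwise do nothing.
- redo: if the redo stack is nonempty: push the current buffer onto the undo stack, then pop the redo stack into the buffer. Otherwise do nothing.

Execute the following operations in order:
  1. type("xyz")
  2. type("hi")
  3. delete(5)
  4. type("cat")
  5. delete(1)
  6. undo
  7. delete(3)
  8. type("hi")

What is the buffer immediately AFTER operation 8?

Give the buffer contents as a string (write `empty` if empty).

After op 1 (type): buf='xyz' undo_depth=1 redo_depth=0
After op 2 (type): buf='xyzhi' undo_depth=2 redo_depth=0
After op 3 (delete): buf='(empty)' undo_depth=3 redo_depth=0
After op 4 (type): buf='cat' undo_depth=4 redo_depth=0
After op 5 (delete): buf='ca' undo_depth=5 redo_depth=0
After op 6 (undo): buf='cat' undo_depth=4 redo_depth=1
After op 7 (delete): buf='(empty)' undo_depth=5 redo_depth=0
After op 8 (type): buf='hi' undo_depth=6 redo_depth=0

Answer: hi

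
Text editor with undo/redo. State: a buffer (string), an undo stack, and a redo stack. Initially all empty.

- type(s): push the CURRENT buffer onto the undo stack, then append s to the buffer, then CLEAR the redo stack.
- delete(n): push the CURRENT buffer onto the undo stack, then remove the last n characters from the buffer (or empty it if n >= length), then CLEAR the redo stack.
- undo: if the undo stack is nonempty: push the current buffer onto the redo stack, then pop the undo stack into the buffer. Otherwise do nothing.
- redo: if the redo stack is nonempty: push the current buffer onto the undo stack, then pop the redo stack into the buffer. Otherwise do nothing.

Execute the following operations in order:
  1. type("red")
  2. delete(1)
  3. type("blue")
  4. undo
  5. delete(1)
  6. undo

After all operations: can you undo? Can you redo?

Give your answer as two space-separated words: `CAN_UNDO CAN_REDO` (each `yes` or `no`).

After op 1 (type): buf='red' undo_depth=1 redo_depth=0
After op 2 (delete): buf='re' undo_depth=2 redo_depth=0
After op 3 (type): buf='reblue' undo_depth=3 redo_depth=0
After op 4 (undo): buf='re' undo_depth=2 redo_depth=1
After op 5 (delete): buf='r' undo_depth=3 redo_depth=0
After op 6 (undo): buf='re' undo_depth=2 redo_depth=1

Answer: yes yes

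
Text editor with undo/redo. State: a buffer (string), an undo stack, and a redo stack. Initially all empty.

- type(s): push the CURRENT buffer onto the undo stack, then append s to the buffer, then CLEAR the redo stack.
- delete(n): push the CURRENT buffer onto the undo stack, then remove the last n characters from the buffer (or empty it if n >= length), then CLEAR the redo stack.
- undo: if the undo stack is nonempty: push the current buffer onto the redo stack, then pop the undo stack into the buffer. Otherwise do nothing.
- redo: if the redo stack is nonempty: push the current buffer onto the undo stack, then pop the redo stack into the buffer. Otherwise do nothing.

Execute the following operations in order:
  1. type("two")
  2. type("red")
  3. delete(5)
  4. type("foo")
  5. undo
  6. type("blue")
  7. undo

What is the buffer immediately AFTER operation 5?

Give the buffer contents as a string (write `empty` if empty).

Answer: t

Derivation:
After op 1 (type): buf='two' undo_depth=1 redo_depth=0
After op 2 (type): buf='twored' undo_depth=2 redo_depth=0
After op 3 (delete): buf='t' undo_depth=3 redo_depth=0
After op 4 (type): buf='tfoo' undo_depth=4 redo_depth=0
After op 5 (undo): buf='t' undo_depth=3 redo_depth=1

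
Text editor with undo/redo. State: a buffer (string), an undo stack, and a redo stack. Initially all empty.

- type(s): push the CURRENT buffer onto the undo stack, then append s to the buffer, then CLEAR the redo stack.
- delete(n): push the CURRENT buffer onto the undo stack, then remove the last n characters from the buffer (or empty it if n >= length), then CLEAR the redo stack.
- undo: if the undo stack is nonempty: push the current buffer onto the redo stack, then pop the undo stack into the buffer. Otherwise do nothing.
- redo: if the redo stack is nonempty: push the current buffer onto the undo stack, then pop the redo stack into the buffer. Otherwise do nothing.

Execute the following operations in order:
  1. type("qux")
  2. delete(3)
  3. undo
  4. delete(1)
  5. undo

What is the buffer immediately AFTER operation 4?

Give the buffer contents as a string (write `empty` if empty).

After op 1 (type): buf='qux' undo_depth=1 redo_depth=0
After op 2 (delete): buf='(empty)' undo_depth=2 redo_depth=0
After op 3 (undo): buf='qux' undo_depth=1 redo_depth=1
After op 4 (delete): buf='qu' undo_depth=2 redo_depth=0

Answer: qu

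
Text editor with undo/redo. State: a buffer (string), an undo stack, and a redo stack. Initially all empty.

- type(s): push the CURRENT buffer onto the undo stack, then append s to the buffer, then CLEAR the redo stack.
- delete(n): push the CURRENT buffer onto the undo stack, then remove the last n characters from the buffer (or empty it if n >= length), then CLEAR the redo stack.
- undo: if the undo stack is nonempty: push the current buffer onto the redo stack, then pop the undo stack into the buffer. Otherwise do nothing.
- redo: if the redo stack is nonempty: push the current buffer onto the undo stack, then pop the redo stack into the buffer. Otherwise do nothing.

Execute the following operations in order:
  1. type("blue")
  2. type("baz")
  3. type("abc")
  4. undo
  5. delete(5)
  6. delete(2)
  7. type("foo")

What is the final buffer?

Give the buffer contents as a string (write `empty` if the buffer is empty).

Answer: foo

Derivation:
After op 1 (type): buf='blue' undo_depth=1 redo_depth=0
After op 2 (type): buf='bluebaz' undo_depth=2 redo_depth=0
After op 3 (type): buf='bluebazabc' undo_depth=3 redo_depth=0
After op 4 (undo): buf='bluebaz' undo_depth=2 redo_depth=1
After op 5 (delete): buf='bl' undo_depth=3 redo_depth=0
After op 6 (delete): buf='(empty)' undo_depth=4 redo_depth=0
After op 7 (type): buf='foo' undo_depth=5 redo_depth=0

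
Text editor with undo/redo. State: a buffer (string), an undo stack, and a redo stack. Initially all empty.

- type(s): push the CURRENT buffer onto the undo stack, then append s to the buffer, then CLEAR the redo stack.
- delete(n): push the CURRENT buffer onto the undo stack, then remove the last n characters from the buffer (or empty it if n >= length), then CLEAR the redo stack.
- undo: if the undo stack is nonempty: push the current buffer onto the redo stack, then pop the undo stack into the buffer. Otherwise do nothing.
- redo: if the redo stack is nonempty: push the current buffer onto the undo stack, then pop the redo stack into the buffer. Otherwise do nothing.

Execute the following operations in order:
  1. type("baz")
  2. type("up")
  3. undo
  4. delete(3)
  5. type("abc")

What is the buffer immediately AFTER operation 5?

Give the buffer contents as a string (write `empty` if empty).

Answer: abc

Derivation:
After op 1 (type): buf='baz' undo_depth=1 redo_depth=0
After op 2 (type): buf='bazup' undo_depth=2 redo_depth=0
After op 3 (undo): buf='baz' undo_depth=1 redo_depth=1
After op 4 (delete): buf='(empty)' undo_depth=2 redo_depth=0
After op 5 (type): buf='abc' undo_depth=3 redo_depth=0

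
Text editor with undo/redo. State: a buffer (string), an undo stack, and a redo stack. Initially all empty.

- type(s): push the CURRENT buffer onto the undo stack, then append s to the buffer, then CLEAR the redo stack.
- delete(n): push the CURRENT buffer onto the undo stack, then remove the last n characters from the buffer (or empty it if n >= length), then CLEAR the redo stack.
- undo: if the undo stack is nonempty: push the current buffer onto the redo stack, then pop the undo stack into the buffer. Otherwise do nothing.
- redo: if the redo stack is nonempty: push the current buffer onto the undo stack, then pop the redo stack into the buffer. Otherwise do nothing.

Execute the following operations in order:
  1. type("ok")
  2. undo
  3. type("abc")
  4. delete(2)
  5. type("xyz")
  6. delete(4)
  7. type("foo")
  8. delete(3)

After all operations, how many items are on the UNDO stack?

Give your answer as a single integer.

Answer: 6

Derivation:
After op 1 (type): buf='ok' undo_depth=1 redo_depth=0
After op 2 (undo): buf='(empty)' undo_depth=0 redo_depth=1
After op 3 (type): buf='abc' undo_depth=1 redo_depth=0
After op 4 (delete): buf='a' undo_depth=2 redo_depth=0
After op 5 (type): buf='axyz' undo_depth=3 redo_depth=0
After op 6 (delete): buf='(empty)' undo_depth=4 redo_depth=0
After op 7 (type): buf='foo' undo_depth=5 redo_depth=0
After op 8 (delete): buf='(empty)' undo_depth=6 redo_depth=0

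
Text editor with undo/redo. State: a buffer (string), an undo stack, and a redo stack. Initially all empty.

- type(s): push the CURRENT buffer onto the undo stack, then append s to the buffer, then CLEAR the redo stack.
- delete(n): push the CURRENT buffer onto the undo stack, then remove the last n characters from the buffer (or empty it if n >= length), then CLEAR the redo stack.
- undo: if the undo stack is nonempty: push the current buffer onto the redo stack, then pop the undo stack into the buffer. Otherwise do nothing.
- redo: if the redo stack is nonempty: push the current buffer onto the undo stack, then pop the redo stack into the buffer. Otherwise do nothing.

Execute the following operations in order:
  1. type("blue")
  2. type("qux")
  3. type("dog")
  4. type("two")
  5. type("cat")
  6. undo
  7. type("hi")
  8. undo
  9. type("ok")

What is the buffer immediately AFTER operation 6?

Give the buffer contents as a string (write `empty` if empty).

Answer: bluequxdogtwo

Derivation:
After op 1 (type): buf='blue' undo_depth=1 redo_depth=0
After op 2 (type): buf='bluequx' undo_depth=2 redo_depth=0
After op 3 (type): buf='bluequxdog' undo_depth=3 redo_depth=0
After op 4 (type): buf='bluequxdogtwo' undo_depth=4 redo_depth=0
After op 5 (type): buf='bluequxdogtwocat' undo_depth=5 redo_depth=0
After op 6 (undo): buf='bluequxdogtwo' undo_depth=4 redo_depth=1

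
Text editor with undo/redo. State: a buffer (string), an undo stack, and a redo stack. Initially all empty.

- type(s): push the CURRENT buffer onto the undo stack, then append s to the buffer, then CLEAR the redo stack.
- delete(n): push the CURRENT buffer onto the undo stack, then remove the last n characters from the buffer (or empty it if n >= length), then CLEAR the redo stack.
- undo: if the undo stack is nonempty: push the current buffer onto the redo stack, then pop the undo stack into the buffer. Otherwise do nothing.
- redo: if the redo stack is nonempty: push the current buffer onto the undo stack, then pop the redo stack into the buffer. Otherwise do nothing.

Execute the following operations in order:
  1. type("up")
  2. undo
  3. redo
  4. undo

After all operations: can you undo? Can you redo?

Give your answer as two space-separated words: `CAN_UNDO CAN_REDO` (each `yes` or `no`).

After op 1 (type): buf='up' undo_depth=1 redo_depth=0
After op 2 (undo): buf='(empty)' undo_depth=0 redo_depth=1
After op 3 (redo): buf='up' undo_depth=1 redo_depth=0
After op 4 (undo): buf='(empty)' undo_depth=0 redo_depth=1

Answer: no yes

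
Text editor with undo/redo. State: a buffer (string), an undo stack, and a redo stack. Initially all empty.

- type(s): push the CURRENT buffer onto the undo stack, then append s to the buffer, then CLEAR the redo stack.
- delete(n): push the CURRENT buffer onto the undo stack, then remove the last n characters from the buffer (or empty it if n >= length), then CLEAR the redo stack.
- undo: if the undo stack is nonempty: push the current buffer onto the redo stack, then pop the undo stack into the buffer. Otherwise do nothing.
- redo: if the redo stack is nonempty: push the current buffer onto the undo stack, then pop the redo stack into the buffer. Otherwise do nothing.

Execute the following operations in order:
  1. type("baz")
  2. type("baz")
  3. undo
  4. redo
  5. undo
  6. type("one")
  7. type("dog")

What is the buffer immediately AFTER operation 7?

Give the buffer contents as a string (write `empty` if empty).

After op 1 (type): buf='baz' undo_depth=1 redo_depth=0
After op 2 (type): buf='bazbaz' undo_depth=2 redo_depth=0
After op 3 (undo): buf='baz' undo_depth=1 redo_depth=1
After op 4 (redo): buf='bazbaz' undo_depth=2 redo_depth=0
After op 5 (undo): buf='baz' undo_depth=1 redo_depth=1
After op 6 (type): buf='bazone' undo_depth=2 redo_depth=0
After op 7 (type): buf='bazonedog' undo_depth=3 redo_depth=0

Answer: bazonedog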